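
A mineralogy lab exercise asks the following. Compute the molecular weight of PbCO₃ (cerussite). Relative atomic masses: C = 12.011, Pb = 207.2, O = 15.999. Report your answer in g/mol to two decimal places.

Pb: 1 × 207.2 = 207.2000
C: 1 × 12.011 = 12.0110
O: 3 × 15.999 = 47.9970
Summing the contributions gives the formula mass.

267.21 g/mol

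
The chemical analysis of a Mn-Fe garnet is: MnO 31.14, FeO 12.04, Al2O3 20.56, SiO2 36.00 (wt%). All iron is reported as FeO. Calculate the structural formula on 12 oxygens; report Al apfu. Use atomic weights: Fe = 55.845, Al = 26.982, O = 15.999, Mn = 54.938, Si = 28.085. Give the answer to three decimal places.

2.008 Al apfu

MnO: 31.14/70.937 = 0.43898 mol → 0.43898 mol Mn, 0.43898 mol O.
FeO: 12.04/71.844 = 0.16759 mol → 0.16759 mol Fe, 0.16759 mol O.
Al2O3: 20.56/101.961 = 0.20165 mol → 0.40330 mol Al, 0.60495 mol O.
SiO2: 36.00/60.083 = 0.59917 mol → 0.59917 mol Si, 1.19834 mol O.
Total oxygen = 2.40986 mol. Normalization factor = 12/2.40986 = 4.97954.
Al per 12 O = 0.40330 × 4.97954 = 2.008.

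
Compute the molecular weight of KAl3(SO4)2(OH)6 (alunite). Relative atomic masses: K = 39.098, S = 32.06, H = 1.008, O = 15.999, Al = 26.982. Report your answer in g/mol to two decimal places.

414.20 g/mol

The formula mass is the sum 1(39.098) + 3(26.982) + 2(32.06) + 14(15.999) + 6(1.008).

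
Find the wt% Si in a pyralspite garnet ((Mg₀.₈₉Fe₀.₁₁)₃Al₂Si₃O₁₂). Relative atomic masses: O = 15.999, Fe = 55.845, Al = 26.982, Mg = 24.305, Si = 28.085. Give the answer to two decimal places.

20.37 mass %

Molar mass of (Mg₀.₈₉Fe₀.₁₁)₃Al₂Si₃O₁₂: 2.67·24.305 + 0.33·55.845 + 2·26.982 + 3·28.085 + 12·15.999 = 413.530 g/mol.
Mass of Si per formula unit: 3 × 28.085 = 84.255 g.
Weight fraction Si = 84.255 / 413.530 = 0.2037.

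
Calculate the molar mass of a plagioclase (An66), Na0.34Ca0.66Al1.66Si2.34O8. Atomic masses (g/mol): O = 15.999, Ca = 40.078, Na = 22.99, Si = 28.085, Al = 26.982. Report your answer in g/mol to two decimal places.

M = 0.34×22.99 + 0.66×40.078 + 1.66×26.982 + 2.34×28.085 + 8×15.999

272.77 g/mol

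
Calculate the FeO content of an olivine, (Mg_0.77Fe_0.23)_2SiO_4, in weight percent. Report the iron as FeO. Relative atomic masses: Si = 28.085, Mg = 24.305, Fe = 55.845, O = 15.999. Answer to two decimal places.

21.29 wt%

M((Mg_0.77Fe_0.23)_2SiO_4) = 155.199 g/mol; M(FeO) = 71.844 g/mol.
Moles FeO per formula unit = 0.46 Fe ÷ 1 = 0.4600.
FeO fraction = (0.4600 × 71.844) / 155.199 = 33.048/155.199 = 0.2129.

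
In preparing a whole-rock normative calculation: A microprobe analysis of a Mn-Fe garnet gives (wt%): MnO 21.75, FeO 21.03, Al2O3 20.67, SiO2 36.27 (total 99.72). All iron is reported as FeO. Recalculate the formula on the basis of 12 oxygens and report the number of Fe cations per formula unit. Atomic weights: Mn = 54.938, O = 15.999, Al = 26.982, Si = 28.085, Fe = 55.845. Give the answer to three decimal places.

MnO (M=70.937): mol = 0.30661; Mn = 0.30661, O = 0.30661.
FeO (M=71.844): mol = 0.29272; Fe = 0.29272, O = 0.29272.
Al2O3 (M=101.961): mol = 0.20272; Al = 0.40544, O = 0.60816.
SiO2 (M=60.083): mol = 0.60366; Si = 0.60366, O = 1.20732.
ΣO = 2.41481; factor = 12/ΣO = 4.96934.
Fe apfu = 0.29272 × 4.96934 = 1.455.

1.455 Fe apfu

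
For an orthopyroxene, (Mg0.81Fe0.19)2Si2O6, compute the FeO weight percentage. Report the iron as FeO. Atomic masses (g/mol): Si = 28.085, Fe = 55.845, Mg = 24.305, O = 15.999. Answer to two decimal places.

M((Mg0.81Fe0.19)2Si2O6) = 212.759 g/mol; M(FeO) = 71.844 g/mol.
Moles FeO per formula unit = 0.38 Fe ÷ 1 = 0.3800.
FeO fraction = (0.3800 × 71.844) / 212.759 = 27.301/212.759 = 0.1283.

12.83 wt%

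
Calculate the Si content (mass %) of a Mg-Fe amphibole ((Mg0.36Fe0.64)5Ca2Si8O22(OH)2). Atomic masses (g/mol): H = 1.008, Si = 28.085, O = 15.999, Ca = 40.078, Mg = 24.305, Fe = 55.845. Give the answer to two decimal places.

24.60 mass %

Molar mass of (Mg0.36Fe0.64)5Ca2Si8O22(OH)2: 1.80×24.305 + 3.20×55.845 + 2×40.078 + 8×28.085 + 24×15.999 + 2×1.008 = 913.281 g/mol.
Mass of Si per formula unit: 8 × 28.085 = 224.680 g.
Weight fraction Si = 224.680 / 913.281 = 0.2460.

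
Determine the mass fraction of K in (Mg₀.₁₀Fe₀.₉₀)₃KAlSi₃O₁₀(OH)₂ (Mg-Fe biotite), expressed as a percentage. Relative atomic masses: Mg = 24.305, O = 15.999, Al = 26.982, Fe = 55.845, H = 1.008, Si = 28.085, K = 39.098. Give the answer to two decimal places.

Molar mass of (Mg₀.₁₀Fe₀.₉₀)₃KAlSi₃O₁₀(OH)₂: 0.30·24.305 + 2.70·55.845 + 1·39.098 + 1·26.982 + 3·28.085 + 12·15.999 + 2·1.008 = 502.412 g/mol.
Mass of K per formula unit: 1 × 39.098 = 39.098 g.
Weight fraction K = 39.098 / 502.412 = 0.0778.

7.78 mass %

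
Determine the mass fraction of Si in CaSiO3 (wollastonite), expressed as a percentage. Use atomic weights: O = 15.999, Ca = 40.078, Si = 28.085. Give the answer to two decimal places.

M(CaSiO3) = 116.160 g/mol.
Si contributes 1 × 28.085 = 28.085 g per mole.
28.085/116.160 = 0.2418 → 24.18%.

24.18 weight percent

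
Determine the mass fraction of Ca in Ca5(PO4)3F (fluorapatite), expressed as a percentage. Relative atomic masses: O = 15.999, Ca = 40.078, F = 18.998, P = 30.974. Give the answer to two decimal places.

39.74 wt%

Formula mass = 5·40.078 + 3·30.974 + 12·15.999 + 1·18.998 = 504.298 g/mol, of which 200.390 g is Ca.
So Ca makes up 200.390/504.298 = 0.3974 of the mass, i.e. 39.74%.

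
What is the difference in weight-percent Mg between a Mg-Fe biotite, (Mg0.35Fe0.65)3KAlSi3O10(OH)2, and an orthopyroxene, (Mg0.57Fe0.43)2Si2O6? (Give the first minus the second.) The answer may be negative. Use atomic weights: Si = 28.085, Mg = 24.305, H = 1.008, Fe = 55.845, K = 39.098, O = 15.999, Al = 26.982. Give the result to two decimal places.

-6.83 percentage points

First mineral: 25.520 g Mg in 478.757 g formula = 5.33 wt% Mg.
Second mineral: 27.708 g Mg in 227.898 g formula = 12.16 wt% Mg.
5.33% − 12.16% gives a difference of -6.83 percentage points.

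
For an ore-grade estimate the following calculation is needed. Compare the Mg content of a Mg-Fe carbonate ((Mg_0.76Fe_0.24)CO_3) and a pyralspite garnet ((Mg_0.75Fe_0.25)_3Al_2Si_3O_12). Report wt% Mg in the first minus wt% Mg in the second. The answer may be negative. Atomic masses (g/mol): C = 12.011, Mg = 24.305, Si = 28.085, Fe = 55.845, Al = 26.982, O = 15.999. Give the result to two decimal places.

M((Mg_0.76Fe_0.24)CO_3) = 91.883 g/mol, so wt% Mg = 18.472/91.883 × 100 = 20.10%.
M((Mg_0.75Fe_0.25)_3Al_2Si_3O_12) = 426.777 g/mol, so wt% Mg = 54.686/426.777 × 100 = 12.81%.
20.10 − 12.81 = 7.29 pp.

7.29 percentage points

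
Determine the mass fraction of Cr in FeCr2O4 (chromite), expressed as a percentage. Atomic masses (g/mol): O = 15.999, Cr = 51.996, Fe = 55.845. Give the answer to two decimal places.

M(FeCr2O4) = 223.833 g/mol.
Cr contributes 2 × 51.996 = 103.992 g per mole.
103.992/223.833 = 0.4646 → 46.46%.

46.46 weight percent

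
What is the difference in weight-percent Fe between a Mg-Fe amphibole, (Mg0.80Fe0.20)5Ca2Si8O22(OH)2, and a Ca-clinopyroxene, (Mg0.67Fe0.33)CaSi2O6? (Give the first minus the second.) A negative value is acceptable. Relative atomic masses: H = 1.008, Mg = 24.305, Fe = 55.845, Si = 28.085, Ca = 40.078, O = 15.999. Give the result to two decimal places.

-1.50 percentage points

M((Mg0.80Fe0.20)5Ca2Si8O22(OH)2) = 843.893 g/mol, so wt% Fe = 55.845/843.893 × 100 = 6.62%.
M((Mg0.67Fe0.33)CaSi2O6) = 226.955 g/mol, so wt% Fe = 18.429/226.955 × 100 = 8.12%.
6.62 − 8.12 = -1.50 pp.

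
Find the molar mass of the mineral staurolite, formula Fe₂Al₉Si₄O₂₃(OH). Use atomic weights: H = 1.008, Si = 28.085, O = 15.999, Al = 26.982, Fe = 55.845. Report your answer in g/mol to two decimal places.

851.85 g/mol

Fe: 2 × 55.845 = 111.6900
Al: 9 × 26.982 = 242.8380
Si: 4 × 28.085 = 112.3400
O: 24 × 15.999 = 383.9760
H: 1 × 1.008 = 1.0080
Summing the contributions gives the formula mass.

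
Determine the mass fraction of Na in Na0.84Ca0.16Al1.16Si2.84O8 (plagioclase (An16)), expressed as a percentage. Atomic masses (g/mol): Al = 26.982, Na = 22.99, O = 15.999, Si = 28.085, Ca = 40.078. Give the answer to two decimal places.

7.29 mass %

M(Na0.84Ca0.16Al1.16Si2.84O8) = 264.777 g/mol.
Na contributes 0.84 × 22.99 = 19.312 g per mole.
19.312/264.777 = 0.0729 → 7.29%.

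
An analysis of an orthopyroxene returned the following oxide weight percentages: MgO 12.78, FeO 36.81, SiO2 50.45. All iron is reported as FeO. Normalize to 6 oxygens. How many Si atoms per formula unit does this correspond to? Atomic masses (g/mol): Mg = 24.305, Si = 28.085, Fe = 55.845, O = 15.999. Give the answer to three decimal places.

MgO (M=40.304): mol = 0.31709; Mg = 0.31709, O = 0.31709.
FeO (M=71.844): mol = 0.51236; Fe = 0.51236, O = 0.51236.
SiO2 (M=60.083): mol = 0.83967; Si = 0.83967, O = 1.67934.
ΣO = 2.50879; factor = 6/ΣO = 2.39159.
Si apfu = 0.83967 × 2.39159 = 2.008.

2.008 Si apfu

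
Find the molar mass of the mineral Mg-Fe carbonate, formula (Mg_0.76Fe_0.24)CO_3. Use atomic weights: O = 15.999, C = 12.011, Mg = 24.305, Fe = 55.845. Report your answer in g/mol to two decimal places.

91.88 g/mol

M = 0.76*24.305 + 0.24*55.845 + 1*12.011 + 3*15.999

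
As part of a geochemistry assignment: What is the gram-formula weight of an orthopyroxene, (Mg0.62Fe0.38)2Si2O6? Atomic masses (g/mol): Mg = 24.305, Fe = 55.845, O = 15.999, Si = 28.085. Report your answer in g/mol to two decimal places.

M = 1.24×24.305 + 0.76×55.845 + 2×28.085 + 6×15.999

224.74 g/mol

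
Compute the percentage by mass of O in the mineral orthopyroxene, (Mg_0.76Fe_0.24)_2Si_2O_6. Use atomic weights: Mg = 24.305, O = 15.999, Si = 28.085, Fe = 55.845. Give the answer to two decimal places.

44.46 wt%

Molar mass of (Mg_0.76Fe_0.24)_2Si_2O_6: 1.52×24.305 + 0.48×55.845 + 2×28.085 + 6×15.999 = 215.913 g/mol.
Mass of O per formula unit: 6 × 15.999 = 95.994 g.
Weight fraction O = 95.994 / 215.913 = 0.4446.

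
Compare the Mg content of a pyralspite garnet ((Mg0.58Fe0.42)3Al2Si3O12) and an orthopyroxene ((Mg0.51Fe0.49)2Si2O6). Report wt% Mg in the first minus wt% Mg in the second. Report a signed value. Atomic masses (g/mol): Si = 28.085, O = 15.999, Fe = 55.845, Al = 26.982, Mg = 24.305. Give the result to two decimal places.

M((Mg0.58Fe0.42)3Al2Si3O12) = 442.862 g/mol, so wt% Mg = 42.291/442.862 × 100 = 9.55%.
M((Mg0.51Fe0.49)2Si2O6) = 231.683 g/mol, so wt% Mg = 24.791/231.683 × 100 = 10.70%.
9.55 − 10.70 = -1.15 pp.

-1.15 percentage points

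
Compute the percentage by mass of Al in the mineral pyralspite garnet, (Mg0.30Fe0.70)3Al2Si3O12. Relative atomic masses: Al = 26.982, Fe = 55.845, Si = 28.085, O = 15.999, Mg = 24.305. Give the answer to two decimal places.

M((Mg0.30Fe0.70)3Al2Si3O12) = 469.356 g/mol.
Al contributes 2 × 26.982 = 53.964 g per mole.
53.964/469.356 = 0.1150 → 11.50%.

11.50 weight percent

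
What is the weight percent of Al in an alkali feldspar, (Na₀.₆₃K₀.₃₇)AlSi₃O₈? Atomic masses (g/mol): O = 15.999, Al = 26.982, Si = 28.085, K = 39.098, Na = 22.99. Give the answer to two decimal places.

M((Na₀.₆₃K₀.₃₇)AlSi₃O₈) = 268.179 g/mol.
Al contributes 1 × 26.982 = 26.982 g per mole.
26.982/268.179 = 0.1006 → 10.06%.

10.06 wt%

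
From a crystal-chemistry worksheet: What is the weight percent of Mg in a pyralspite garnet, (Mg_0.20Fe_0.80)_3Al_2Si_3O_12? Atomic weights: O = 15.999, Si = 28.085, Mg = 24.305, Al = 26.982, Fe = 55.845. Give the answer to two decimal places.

3.05 mass %

Molar mass of (Mg_0.20Fe_0.80)_3Al_2Si_3O_12: 0.60×24.305 + 2.40×55.845 + 2×26.982 + 3×28.085 + 12×15.999 = 478.818 g/mol.
Mass of Mg per formula unit: 0.60 × 24.305 = 14.583 g.
Weight fraction Mg = 14.583 / 478.818 = 0.0305.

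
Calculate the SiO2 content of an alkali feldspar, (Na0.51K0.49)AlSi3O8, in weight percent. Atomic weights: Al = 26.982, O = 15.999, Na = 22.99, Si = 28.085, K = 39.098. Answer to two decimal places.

M((Na0.51K0.49)AlSi3O8) = 270.112 g/mol; M(SiO2) = 60.083 g/mol.
Moles SiO2 per formula unit = 3 Si ÷ 1 = 3.0000.
SiO2 fraction = (3.0000 × 60.083) / 270.112 = 180.249/270.112 = 0.6673.

66.73 wt%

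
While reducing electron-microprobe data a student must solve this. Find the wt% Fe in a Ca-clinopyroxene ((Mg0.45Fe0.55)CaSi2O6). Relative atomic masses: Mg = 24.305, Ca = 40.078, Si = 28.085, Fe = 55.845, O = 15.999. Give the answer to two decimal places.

Formula mass = 0.45*24.305 + 0.55*55.845 + 1*40.078 + 2*28.085 + 6*15.999 = 233.894 g/mol, of which 30.715 g is Fe.
So Fe makes up 30.715/233.894 = 0.1313 of the mass, i.e. 13.13%.

13.13 mass %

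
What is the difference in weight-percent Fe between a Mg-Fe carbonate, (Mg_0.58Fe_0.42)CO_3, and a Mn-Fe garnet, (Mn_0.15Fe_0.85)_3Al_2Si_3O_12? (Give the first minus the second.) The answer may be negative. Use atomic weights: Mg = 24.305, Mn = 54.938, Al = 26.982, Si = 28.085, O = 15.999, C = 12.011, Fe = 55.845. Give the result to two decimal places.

-4.59 percentage points

M((Mg_0.58Fe_0.42)CO_3) = 97.560 g/mol, so wt% Fe = 23.455/97.560 × 100 = 24.04%.
M((Mn_0.15Fe_0.85)_3Al_2Si_3O_12) = 497.334 g/mol, so wt% Fe = 142.405/497.334 × 100 = 28.63%.
24.04 − 28.63 = -4.59 pp.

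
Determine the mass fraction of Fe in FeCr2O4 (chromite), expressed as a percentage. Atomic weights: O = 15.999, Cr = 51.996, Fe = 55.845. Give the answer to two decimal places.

Formula mass = 1×55.845 + 2×51.996 + 4×15.999 = 223.833 g/mol, of which 55.845 g is Fe.
So Fe makes up 55.845/223.833 = 0.2495 of the mass, i.e. 24.95%.

24.95 mass %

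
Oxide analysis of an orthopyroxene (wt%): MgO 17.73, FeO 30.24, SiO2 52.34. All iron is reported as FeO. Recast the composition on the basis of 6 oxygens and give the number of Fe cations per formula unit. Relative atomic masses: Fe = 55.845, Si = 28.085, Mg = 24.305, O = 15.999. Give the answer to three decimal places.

17.73 wt% MgO ÷ 40.304 g/mol = 0.43991 mol, giving 0.43991 Mg and 0.43991 O.
30.24 wt% FeO ÷ 71.844 g/mol = 0.42091 mol, giving 0.42091 Fe and 0.42091 O.
52.34 wt% SiO2 ÷ 60.083 g/mol = 0.87113 mol, giving 0.87113 Si and 1.74226 O.
Oxygen sums to 2.60308; scaling by 6/2.60308 = 2.30496 puts the formula on 6 O.
Fe: 0.42091 × 2.30496 = 0.970 atoms per formula unit.

0.970 Fe apfu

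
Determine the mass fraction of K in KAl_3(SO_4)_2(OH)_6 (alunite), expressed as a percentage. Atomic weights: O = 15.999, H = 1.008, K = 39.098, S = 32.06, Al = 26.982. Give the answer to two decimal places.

Molar mass of KAl_3(SO_4)_2(OH)_6: 1×39.098 + 3×26.982 + 2×32.06 + 14×15.999 + 6×1.008 = 414.198 g/mol.
Mass of K per formula unit: 1 × 39.098 = 39.098 g.
Weight fraction K = 39.098 / 414.198 = 0.0944.

9.44 wt%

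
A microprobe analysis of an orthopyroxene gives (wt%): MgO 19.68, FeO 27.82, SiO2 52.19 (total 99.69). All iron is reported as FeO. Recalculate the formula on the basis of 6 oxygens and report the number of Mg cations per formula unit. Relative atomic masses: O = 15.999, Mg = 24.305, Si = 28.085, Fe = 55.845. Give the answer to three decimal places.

19.68 wt% MgO ÷ 40.304 g/mol = 0.48829 mol, giving 0.48829 Mg and 0.48829 O.
27.82 wt% FeO ÷ 71.844 g/mol = 0.38723 mol, giving 0.38723 Fe and 0.38723 O.
52.19 wt% SiO2 ÷ 60.083 g/mol = 0.86863 mol, giving 0.86863 Si and 1.73726 O.
Oxygen sums to 2.61278; scaling by 6/2.61278 = 2.29640 puts the formula on 6 O.
Mg: 0.48829 × 2.29640 = 1.121 atoms per formula unit.

1.121 Mg apfu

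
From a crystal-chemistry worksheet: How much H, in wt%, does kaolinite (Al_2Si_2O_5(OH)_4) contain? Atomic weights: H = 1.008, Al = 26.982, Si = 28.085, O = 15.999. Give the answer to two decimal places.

Molar mass of Al_2Si_2O_5(OH)_4: 2×26.982 + 2×28.085 + 9×15.999 + 4×1.008 = 258.157 g/mol.
Mass of H per formula unit: 4 × 1.008 = 4.032 g.
Weight fraction H = 4.032 / 258.157 = 0.0156.

1.56 wt%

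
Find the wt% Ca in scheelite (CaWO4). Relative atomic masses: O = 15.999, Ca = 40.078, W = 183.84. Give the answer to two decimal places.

13.92 wt%

M(CaWO4) = 287.914 g/mol.
Ca contributes 1 × 40.078 = 40.078 g per mole.
40.078/287.914 = 0.1392 → 13.92%.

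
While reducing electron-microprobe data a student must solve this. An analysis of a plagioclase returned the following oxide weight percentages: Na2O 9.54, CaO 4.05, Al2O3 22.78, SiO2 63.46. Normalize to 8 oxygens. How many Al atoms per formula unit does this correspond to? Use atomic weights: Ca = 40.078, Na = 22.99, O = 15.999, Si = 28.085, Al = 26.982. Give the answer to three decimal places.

Na2O (M=61.979): mol = 0.15392; Na = 0.30784, O = 0.15392.
CaO (M=56.077): mol = 0.07222; Ca = 0.07222, O = 0.07222.
Al2O3 (M=101.961): mol = 0.22342; Al = 0.44684, O = 0.67026.
SiO2 (M=60.083): mol = 1.05621; Si = 1.05621, O = 2.11242.
ΣO = 3.00882; factor = 8/ΣO = 2.65885.
Al apfu = 0.44684 × 2.65885 = 1.188.

1.188 Al apfu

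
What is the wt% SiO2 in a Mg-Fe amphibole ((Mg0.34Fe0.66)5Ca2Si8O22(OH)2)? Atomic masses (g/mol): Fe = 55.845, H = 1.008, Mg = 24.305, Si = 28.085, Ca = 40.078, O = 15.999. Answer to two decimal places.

52.45 wt%

Formula mass = 916.435 g/mol.
8 Si → 8.0000 mol SiO2 per formula unit; M(SiO2) = 60.083, so SiO2 mass = 480.664 g.
480.664/916.435 × 100 = 52.45 wt%.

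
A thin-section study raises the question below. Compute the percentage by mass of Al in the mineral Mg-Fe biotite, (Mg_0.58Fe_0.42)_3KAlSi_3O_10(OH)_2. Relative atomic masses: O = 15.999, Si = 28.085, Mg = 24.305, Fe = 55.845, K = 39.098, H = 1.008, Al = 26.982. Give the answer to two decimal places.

Molar mass of (Mg_0.58Fe_0.42)_3KAlSi_3O_10(OH)_2: 1.74*24.305 + 1.26*55.845 + 1*39.098 + 1*26.982 + 3*28.085 + 12*15.999 + 2*1.008 = 456.994 g/mol.
Mass of Al per formula unit: 1 × 26.982 = 26.982 g.
Weight fraction Al = 26.982 / 456.994 = 0.0590.

5.90 weight percent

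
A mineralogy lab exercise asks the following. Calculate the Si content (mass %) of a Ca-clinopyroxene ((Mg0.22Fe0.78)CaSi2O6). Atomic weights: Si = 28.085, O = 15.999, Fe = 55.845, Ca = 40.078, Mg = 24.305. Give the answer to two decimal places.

23.29 mass %

Molar mass of (Mg0.22Fe0.78)CaSi2O6: 0.22*24.305 + 0.78*55.845 + 1*40.078 + 2*28.085 + 6*15.999 = 241.148 g/mol.
Mass of Si per formula unit: 2 × 28.085 = 56.170 g.
Weight fraction Si = 56.170 / 241.148 = 0.2329.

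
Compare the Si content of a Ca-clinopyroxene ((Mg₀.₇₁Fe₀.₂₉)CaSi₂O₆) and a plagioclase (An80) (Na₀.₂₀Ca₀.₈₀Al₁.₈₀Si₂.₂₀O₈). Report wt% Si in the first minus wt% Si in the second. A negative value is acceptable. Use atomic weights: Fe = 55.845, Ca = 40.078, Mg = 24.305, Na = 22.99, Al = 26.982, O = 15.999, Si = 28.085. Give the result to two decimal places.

2.42 percentage points

Si in (Mg₀.₇₁Fe₀.₂₉)CaSi₂O₆: molar mass 225.694 g/mol; 2×28.085 = 56.170 g → 24.89 wt%.
Si in Na₀.₂₀Ca₀.₈₀Al₁.₈₀Si₂.₂₀O₈: molar mass 275.007 g/mol; 2.20×28.085 = 61.787 g → 22.47 wt%.
Difference = 24.89 − 22.47 = 2.42 percentage points.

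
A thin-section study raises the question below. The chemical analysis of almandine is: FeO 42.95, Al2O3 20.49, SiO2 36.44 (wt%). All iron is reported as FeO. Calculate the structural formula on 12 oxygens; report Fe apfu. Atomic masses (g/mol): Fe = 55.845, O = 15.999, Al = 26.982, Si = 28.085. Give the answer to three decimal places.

2.972 Fe apfu

FeO (M=71.844): mol = 0.59782; Fe = 0.59782, O = 0.59782.
Al2O3 (M=101.961): mol = 0.20096; Al = 0.40192, O = 0.60288.
SiO2 (M=60.083): mol = 0.60649; Si = 0.60649, O = 1.21298.
ΣO = 2.41368; factor = 12/ΣO = 4.97166.
Fe apfu = 0.59782 × 4.97166 = 2.972.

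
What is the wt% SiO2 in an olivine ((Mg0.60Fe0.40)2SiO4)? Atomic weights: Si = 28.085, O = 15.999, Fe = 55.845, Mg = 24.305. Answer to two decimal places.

36.21 wt%

Molar mass of (Mg0.60Fe0.40)2SiO4 = 1.20*24.305 + 0.80*55.845 + 1*28.085 + 4*15.999 = 165.923 g/mol.
Each formula unit contains 1 Si, equivalent to 1/1 = 1.0000 mol SiO2.
M(SiO2) = 1×28.085 + 2×15.999 = 60.083 g/mol.
Mass of SiO2 per formula unit = 1.0000 × 60.083 = 60.083 g.
SiO2 wt% = 60.083 / 165.923 × 100 = 36.21%.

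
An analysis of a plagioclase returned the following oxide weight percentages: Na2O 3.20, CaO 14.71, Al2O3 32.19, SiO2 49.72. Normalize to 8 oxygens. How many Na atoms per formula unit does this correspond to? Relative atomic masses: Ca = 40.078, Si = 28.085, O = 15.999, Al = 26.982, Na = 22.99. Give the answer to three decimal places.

0.283 Na apfu

3.20 wt% Na2O ÷ 61.979 g/mol = 0.05163 mol, giving 0.10326 Na and 0.05163 O.
14.71 wt% CaO ÷ 56.077 g/mol = 0.26232 mol, giving 0.26232 Ca and 0.26232 O.
32.19 wt% Al2O3 ÷ 101.961 g/mol = 0.31571 mol, giving 0.63142 Al and 0.94713 O.
49.72 wt% SiO2 ÷ 60.083 g/mol = 0.82752 mol, giving 0.82752 Si and 1.65504 O.
Oxygen sums to 2.91612; scaling by 8/2.91612 = 2.74337 puts the formula on 8 O.
Na: 0.10326 × 2.74337 = 0.283 atoms per formula unit.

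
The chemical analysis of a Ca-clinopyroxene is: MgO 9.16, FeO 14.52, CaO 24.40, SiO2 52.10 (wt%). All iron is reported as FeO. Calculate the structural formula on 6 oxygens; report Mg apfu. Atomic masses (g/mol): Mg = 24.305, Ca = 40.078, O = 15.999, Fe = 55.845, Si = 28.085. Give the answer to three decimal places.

0.525 Mg apfu

MgO: 9.16/40.304 = 0.22727 mol → 0.22727 mol Mg, 0.22727 mol O.
FeO: 14.52/71.844 = 0.20210 mol → 0.20210 mol Fe, 0.20210 mol O.
CaO: 24.40/56.077 = 0.43512 mol → 0.43512 mol Ca, 0.43512 mol O.
SiO2: 52.10/60.083 = 0.86713 mol → 0.86713 mol Si, 1.73426 mol O.
Total oxygen = 2.59875 mol. Normalization factor = 6/2.59875 = 2.30880.
Mg per 6 O = 0.22727 × 2.30880 = 0.525.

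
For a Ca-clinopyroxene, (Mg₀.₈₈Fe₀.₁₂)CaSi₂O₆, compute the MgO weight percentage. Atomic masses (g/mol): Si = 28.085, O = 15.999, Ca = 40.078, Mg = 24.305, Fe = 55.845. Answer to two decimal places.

16.10 wt%

Molar mass of (Mg₀.₈₈Fe₀.₁₂)CaSi₂O₆ = 0.88*24.305 + 0.12*55.845 + 1*40.078 + 2*28.085 + 6*15.999 = 220.332 g/mol.
Each formula unit contains 0.88 Mg, equivalent to 0.88/1 = 0.8800 mol MgO.
M(MgO) = 1×24.305 + 1×15.999 = 40.304 g/mol.
Mass of MgO per formula unit = 0.8800 × 40.304 = 35.468 g.
MgO wt% = 35.468 / 220.332 × 100 = 16.10%.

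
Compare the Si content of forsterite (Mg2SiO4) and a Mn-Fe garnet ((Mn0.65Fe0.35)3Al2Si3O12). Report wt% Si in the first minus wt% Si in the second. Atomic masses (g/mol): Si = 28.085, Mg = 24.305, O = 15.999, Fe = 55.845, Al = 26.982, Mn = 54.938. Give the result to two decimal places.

M(Mg2SiO4) = 140.691 g/mol, so wt% Si = 28.085/140.691 × 100 = 19.96%.
M((Mn0.65Fe0.35)3Al2Si3O12) = 495.973 g/mol, so wt% Si = 84.255/495.973 × 100 = 16.99%.
19.96 − 16.99 = 2.97 pp.

2.97 percentage points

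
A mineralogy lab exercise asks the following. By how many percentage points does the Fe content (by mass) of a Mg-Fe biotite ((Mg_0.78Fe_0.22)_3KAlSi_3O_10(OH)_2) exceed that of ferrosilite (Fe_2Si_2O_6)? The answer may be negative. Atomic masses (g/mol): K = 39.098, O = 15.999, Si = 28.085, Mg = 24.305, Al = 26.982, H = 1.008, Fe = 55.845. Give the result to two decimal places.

M((Mg_0.78Fe_0.22)_3KAlSi_3O_10(OH)_2) = 438.070 g/mol, so wt% Fe = 36.858/438.070 × 100 = 8.41%.
M(Fe_2Si_2O_6) = 263.854 g/mol, so wt% Fe = 111.690/263.854 × 100 = 42.33%.
8.41 − 42.33 = -33.92 pp.

-33.92 percentage points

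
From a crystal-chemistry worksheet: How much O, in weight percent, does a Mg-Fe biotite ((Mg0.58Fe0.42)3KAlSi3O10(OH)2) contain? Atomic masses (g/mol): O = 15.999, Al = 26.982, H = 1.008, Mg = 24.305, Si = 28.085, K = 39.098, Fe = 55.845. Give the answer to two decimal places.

Formula mass = 1.74×24.305 + 1.26×55.845 + 1×39.098 + 1×26.982 + 3×28.085 + 12×15.999 + 2×1.008 = 456.994 g/mol, of which 191.988 g is O.
So O makes up 191.988/456.994 = 0.4201 of the mass, i.e. 42.01%.

42.01 weight percent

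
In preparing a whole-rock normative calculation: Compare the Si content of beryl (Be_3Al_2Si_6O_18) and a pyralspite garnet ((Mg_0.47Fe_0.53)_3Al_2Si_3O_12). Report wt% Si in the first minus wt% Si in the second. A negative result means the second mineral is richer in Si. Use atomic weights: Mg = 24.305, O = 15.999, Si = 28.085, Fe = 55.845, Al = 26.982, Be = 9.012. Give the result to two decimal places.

12.76 percentage points

First mineral: 168.510 g Si in 537.492 g formula = 31.35 wt% Si.
Second mineral: 84.255 g Si in 453.271 g formula = 18.59 wt% Si.
31.35% − 18.59% gives a difference of 12.76 percentage points.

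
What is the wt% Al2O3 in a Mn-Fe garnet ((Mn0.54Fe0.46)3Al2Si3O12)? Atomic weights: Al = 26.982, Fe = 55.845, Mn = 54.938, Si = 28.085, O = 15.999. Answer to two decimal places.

20.55 wt%

Formula mass = 496.273 g/mol.
2 Al → 1.0000 mol Al2O3 per formula unit; M(Al2O3) = 101.961, so Al2O3 mass = 101.961 g.
101.961/496.273 × 100 = 20.55 wt%.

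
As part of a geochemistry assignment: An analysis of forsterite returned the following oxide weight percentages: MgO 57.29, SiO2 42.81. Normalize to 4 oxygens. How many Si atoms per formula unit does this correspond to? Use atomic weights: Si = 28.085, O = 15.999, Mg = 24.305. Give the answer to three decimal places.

1.001 Si apfu

MgO (M=40.304): mol = 1.42145; Mg = 1.42145, O = 1.42145.
SiO2 (M=60.083): mol = 0.71251; Si = 0.71251, O = 1.42502.
ΣO = 2.84647; factor = 4/ΣO = 1.40525.
Si apfu = 0.71251 × 1.40525 = 1.001.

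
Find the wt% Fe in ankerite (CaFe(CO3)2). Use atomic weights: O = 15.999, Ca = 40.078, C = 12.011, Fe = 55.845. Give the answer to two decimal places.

25.86 wt%

Molar mass of CaFe(CO3)2: 1*40.078 + 1*55.845 + 2*12.011 + 6*15.999 = 215.939 g/mol.
Mass of Fe per formula unit: 1 × 55.845 = 55.845 g.
Weight fraction Fe = 55.845 / 215.939 = 0.2586.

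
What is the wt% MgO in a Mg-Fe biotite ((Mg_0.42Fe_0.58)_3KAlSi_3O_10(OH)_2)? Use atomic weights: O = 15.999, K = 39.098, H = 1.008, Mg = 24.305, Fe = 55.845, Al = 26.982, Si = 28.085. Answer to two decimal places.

10.76 wt%

Formula mass = 472.134 g/mol.
1.26 Mg → 1.2600 mol MgO per formula unit; M(MgO) = 40.304, so MgO mass = 50.783 g.
50.783/472.134 × 100 = 10.76 wt%.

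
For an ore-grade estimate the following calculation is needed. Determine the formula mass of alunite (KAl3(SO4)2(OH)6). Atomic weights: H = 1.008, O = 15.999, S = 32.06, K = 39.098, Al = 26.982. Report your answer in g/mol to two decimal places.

K: 1 × 39.098 = 39.0980
Al: 3 × 26.982 = 80.9460
S: 2 × 32.06 = 64.1200
O: 14 × 15.999 = 223.9860
H: 6 × 1.008 = 6.0480
Summing the contributions gives the formula mass.

414.20 g/mol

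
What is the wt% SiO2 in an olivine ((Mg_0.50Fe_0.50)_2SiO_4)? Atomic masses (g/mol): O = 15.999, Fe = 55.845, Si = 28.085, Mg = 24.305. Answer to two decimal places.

Molar mass of (Mg_0.50Fe_0.50)_2SiO_4 = 1·24.305 + 1·55.845 + 1·28.085 + 4·15.999 = 172.231 g/mol.
Each formula unit contains 1 Si, equivalent to 1/1 = 1.0000 mol SiO2.
M(SiO2) = 1×28.085 + 2×15.999 = 60.083 g/mol.
Mass of SiO2 per formula unit = 1.0000 × 60.083 = 60.083 g.
SiO2 wt% = 60.083 / 172.231 × 100 = 34.89%.

34.89 wt%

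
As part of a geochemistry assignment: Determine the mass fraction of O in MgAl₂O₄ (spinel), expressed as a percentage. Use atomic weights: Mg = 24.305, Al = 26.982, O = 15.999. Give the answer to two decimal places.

Molar mass of MgAl₂O₄: 1×24.305 + 2×26.982 + 4×15.999 = 142.265 g/mol.
Mass of O per formula unit: 4 × 15.999 = 63.996 g.
Weight fraction O = 63.996 / 142.265 = 0.4498.

44.98 weight percent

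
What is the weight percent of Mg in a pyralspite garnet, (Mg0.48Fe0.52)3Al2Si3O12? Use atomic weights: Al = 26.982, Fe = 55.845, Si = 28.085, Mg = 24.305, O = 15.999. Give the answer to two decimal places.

7.74 wt%

M((Mg0.48Fe0.52)3Al2Si3O12) = 452.324 g/mol.
Mg contributes 1.44 × 24.305 = 34.999 g per mole.
34.999/452.324 = 0.0774 → 7.74%.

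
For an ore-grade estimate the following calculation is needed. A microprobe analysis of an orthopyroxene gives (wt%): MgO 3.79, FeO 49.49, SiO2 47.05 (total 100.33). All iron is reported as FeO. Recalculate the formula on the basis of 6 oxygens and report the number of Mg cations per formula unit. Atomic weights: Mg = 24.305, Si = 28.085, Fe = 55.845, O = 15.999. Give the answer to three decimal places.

0.240 Mg apfu

MgO (M=40.304): mol = 0.09404; Mg = 0.09404, O = 0.09404.
FeO (M=71.844): mol = 0.68885; Fe = 0.68885, O = 0.68885.
SiO2 (M=60.083): mol = 0.78308; Si = 0.78308, O = 1.56616.
ΣO = 2.34905; factor = 6/ΣO = 2.55422.
Mg apfu = 0.09404 × 2.55422 = 0.240.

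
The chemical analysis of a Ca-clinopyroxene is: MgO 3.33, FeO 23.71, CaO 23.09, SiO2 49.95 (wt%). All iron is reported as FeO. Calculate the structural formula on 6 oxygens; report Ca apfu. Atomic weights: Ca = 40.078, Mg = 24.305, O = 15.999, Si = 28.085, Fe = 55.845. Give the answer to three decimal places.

0.993 Ca apfu

3.33 wt% MgO ÷ 40.304 g/mol = 0.08262 mol, giving 0.08262 Mg and 0.08262 O.
23.71 wt% FeO ÷ 71.844 g/mol = 0.33002 mol, giving 0.33002 Fe and 0.33002 O.
23.09 wt% CaO ÷ 56.077 g/mol = 0.41176 mol, giving 0.41176 Ca and 0.41176 O.
49.95 wt% SiO2 ÷ 60.083 g/mol = 0.83135 mol, giving 0.83135 Si and 1.66270 O.
Oxygen sums to 2.48710; scaling by 6/2.48710 = 2.41245 puts the formula on 6 O.
Ca: 0.41176 × 2.41245 = 0.993 atoms per formula unit.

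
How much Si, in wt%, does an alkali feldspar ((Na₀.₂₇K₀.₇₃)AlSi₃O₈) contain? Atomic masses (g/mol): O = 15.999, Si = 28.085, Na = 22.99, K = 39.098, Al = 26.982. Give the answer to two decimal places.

M((Na₀.₂₇K₀.₇₃)AlSi₃O₈) = 273.978 g/mol.
Si contributes 3 × 28.085 = 84.255 g per mole.
84.255/273.978 = 0.3075 → 30.75%.

30.75 wt%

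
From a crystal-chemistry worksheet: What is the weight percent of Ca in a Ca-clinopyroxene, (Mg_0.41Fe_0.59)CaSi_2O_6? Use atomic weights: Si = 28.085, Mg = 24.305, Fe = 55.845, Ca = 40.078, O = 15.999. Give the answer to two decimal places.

17.04 wt%

Molar mass of (Mg_0.41Fe_0.59)CaSi_2O_6: 0.41*24.305 + 0.59*55.845 + 1*40.078 + 2*28.085 + 6*15.999 = 235.156 g/mol.
Mass of Ca per formula unit: 1 × 40.078 = 40.078 g.
Weight fraction Ca = 40.078 / 235.156 = 0.1704.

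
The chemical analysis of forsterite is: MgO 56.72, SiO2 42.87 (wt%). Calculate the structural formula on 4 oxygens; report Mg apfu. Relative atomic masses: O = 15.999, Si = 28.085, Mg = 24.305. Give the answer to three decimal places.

1.986 Mg apfu

MgO: 56.72/40.304 = 1.40730 mol → 1.40730 mol Mg, 1.40730 mol O.
SiO2: 42.87/60.083 = 0.71351 mol → 0.71351 mol Si, 1.42702 mol O.
Total oxygen = 2.83432 mol. Normalization factor = 4/2.83432 = 1.41127.
Mg per 4 O = 1.40730 × 1.41127 = 1.986.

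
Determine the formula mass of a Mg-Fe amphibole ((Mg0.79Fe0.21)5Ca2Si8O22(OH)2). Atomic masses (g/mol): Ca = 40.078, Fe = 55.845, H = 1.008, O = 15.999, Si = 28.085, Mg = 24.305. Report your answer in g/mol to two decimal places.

The formula mass is the sum 3.95*24.305 + 1.05*55.845 + 2*40.078 + 8*28.085 + 24*15.999 + 2*1.008.

845.47 g/mol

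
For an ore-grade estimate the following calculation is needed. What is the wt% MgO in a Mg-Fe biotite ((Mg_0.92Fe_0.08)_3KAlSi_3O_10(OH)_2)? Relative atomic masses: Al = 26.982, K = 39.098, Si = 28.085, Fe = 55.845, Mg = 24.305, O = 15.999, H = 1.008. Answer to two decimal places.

26.18 wt%

Formula mass = 424.824 g/mol.
2.76 Mg → 2.7600 mol MgO per formula unit; M(MgO) = 40.304, so MgO mass = 111.239 g.
111.239/424.824 × 100 = 26.18 wt%.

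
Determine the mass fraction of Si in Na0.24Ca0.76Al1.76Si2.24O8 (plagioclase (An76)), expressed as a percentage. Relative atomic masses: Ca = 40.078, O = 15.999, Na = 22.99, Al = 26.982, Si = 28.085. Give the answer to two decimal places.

Formula mass = 0.24*22.99 + 0.76*40.078 + 1.76*26.982 + 2.24*28.085 + 8*15.999 = 274.368 g/mol, of which 62.910 g is Si.
So Si makes up 62.910/274.368 = 0.2293 of the mass, i.e. 22.93%.

22.93 wt%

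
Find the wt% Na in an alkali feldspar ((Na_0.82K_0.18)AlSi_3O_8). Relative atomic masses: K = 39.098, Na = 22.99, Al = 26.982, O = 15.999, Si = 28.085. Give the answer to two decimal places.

7.11 weight percent

Formula mass = 0.82·22.99 + 0.18·39.098 + 1·26.982 + 3·28.085 + 8·15.999 = 265.118 g/mol, of which 18.852 g is Na.
So Na makes up 18.852/265.118 = 0.0711 of the mass, i.e. 7.11%.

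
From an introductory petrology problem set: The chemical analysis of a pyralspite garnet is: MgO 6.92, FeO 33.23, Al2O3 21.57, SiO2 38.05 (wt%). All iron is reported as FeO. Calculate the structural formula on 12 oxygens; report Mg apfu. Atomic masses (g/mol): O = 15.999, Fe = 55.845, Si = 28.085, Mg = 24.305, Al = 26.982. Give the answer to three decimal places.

0.813 Mg apfu

6.92 wt% MgO ÷ 40.304 g/mol = 0.17170 mol, giving 0.17170 Mg and 0.17170 O.
33.23 wt% FeO ÷ 71.844 g/mol = 0.46253 mol, giving 0.46253 Fe and 0.46253 O.
21.57 wt% Al2O3 ÷ 101.961 g/mol = 0.21155 mol, giving 0.42310 Al and 0.63465 O.
38.05 wt% SiO2 ÷ 60.083 g/mol = 0.63329 mol, giving 0.63329 Si and 1.26658 O.
Oxygen sums to 2.53546; scaling by 12/2.53546 = 4.73287 puts the formula on 12 O.
Mg: 0.17170 × 4.73287 = 0.813 atoms per formula unit.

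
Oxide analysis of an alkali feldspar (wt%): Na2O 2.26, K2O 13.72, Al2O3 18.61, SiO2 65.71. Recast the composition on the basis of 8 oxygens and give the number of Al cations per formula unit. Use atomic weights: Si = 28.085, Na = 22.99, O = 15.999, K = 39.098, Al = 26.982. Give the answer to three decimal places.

1.001 Al apfu

Na2O: 2.26/61.979 = 0.03646 mol → 0.07292 mol Na, 0.03646 mol O.
K2O: 13.72/94.195 = 0.14566 mol → 0.29132 mol K, 0.14566 mol O.
Al2O3: 18.61/101.961 = 0.18252 mol → 0.36504 mol Al, 0.54756 mol O.
SiO2: 65.71/60.083 = 1.09365 mol → 1.09365 mol Si, 2.18730 mol O.
Total oxygen = 2.91698 mol. Normalization factor = 8/2.91698 = 2.74256.
Al per 8 O = 0.36504 × 2.74256 = 1.001.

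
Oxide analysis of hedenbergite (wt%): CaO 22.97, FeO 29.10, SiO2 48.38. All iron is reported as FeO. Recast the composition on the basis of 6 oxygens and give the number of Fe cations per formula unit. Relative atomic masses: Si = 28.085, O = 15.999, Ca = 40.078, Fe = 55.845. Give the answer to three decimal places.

1.002 Fe apfu

CaO (M=56.077): mol = 0.40962; Ca = 0.40962, O = 0.40962.
FeO (M=71.844): mol = 0.40504; Fe = 0.40504, O = 0.40504.
SiO2 (M=60.083): mol = 0.80522; Si = 0.80522, O = 1.61044.
ΣO = 2.42510; factor = 6/ΣO = 2.47412.
Fe apfu = 0.40504 × 2.47412 = 1.002.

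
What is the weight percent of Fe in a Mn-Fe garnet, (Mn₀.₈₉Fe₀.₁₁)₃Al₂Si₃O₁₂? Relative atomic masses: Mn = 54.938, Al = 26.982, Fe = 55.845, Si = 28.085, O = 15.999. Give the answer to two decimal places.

Formula mass = 2.67×54.938 + 0.33×55.845 + 2×26.982 + 3×28.085 + 12×15.999 = 495.320 g/mol, of which 18.429 g is Fe.
So Fe makes up 18.429/495.320 = 0.0372 of the mass, i.e. 3.72%.

3.72 wt%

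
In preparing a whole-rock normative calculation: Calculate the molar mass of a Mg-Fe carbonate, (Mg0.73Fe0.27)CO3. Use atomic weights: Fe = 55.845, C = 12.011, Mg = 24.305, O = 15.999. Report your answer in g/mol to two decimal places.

The formula mass is the sum 0.73·24.305 + 0.27·55.845 + 1·12.011 + 3·15.999.

92.83 g/mol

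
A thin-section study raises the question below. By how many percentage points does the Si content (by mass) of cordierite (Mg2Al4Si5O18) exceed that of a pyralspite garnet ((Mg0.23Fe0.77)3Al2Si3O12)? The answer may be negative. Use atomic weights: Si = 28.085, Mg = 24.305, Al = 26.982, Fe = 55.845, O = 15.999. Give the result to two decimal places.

Si in Mg2Al4Si5O18: molar mass 584.945 g/mol; 5×28.085 = 140.425 g → 24.01 wt%.
Si in (Mg0.23Fe0.77)3Al2Si3O12: molar mass 475.979 g/mol; 3×28.085 = 84.255 g → 17.70 wt%.
Difference = 24.01 − 17.70 = 6.31 percentage points.

6.31 percentage points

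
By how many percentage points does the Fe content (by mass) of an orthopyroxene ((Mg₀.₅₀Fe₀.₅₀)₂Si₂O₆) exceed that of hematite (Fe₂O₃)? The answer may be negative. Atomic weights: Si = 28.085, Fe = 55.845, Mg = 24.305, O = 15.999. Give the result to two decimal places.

-45.90 percentage points

First mineral: 55.845 g Fe in 232.314 g formula = 24.04 wt% Fe.
Second mineral: 111.690 g Fe in 159.687 g formula = 69.94 wt% Fe.
24.04% − 69.94% gives a difference of -45.90 percentage points.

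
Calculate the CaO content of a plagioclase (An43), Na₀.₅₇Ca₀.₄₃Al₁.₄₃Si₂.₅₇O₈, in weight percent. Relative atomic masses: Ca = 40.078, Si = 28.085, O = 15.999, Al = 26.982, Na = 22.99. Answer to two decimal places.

8.96 wt%

Formula mass = 269.093 g/mol.
0.43 Ca → 0.4300 mol CaO per formula unit; M(CaO) = 56.077, so CaO mass = 24.113 g.
24.113/269.093 × 100 = 8.96 wt%.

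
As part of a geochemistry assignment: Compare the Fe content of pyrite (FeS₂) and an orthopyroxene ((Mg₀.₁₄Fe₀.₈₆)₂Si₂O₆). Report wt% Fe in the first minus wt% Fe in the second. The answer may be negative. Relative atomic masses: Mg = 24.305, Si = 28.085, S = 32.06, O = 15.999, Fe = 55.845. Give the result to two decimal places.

8.89 percentage points

Fe in FeS₂: molar mass 119.965 g/mol; 1×55.845 = 55.845 g → 46.55 wt%.
Fe in (Mg₀.₁₄Fe₀.₈₆)₂Si₂O₆: molar mass 255.023 g/mol; 1.72×55.845 = 96.053 g → 37.66 wt%.
Difference = 46.55 − 37.66 = 8.89 percentage points.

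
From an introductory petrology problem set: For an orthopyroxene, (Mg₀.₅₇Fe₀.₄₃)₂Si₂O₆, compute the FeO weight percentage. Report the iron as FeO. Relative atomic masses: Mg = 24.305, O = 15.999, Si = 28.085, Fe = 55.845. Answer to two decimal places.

Molar mass of (Mg₀.₅₇Fe₀.₄₃)₂Si₂O₆ = 1.14·24.305 + 0.86·55.845 + 2·28.085 + 6·15.999 = 227.898 g/mol.
Each formula unit contains 0.86 Fe, equivalent to 0.86/1 = 0.8600 mol FeO.
M(FeO) = 1×55.845 + 1×15.999 = 71.844 g/mol.
Mass of FeO per formula unit = 0.8600 × 71.844 = 61.786 g.
FeO wt% = 61.786 / 227.898 × 100 = 27.11%.

27.11 wt%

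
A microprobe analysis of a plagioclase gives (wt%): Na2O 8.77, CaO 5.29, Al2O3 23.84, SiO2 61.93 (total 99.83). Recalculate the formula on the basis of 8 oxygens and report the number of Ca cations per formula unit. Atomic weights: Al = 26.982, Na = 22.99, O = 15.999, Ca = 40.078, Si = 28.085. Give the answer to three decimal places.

0.252 Ca apfu

8.77 wt% Na2O ÷ 61.979 g/mol = 0.14150 mol, giving 0.28300 Na and 0.14150 O.
5.29 wt% CaO ÷ 56.077 g/mol = 0.09433 mol, giving 0.09433 Ca and 0.09433 O.
23.84 wt% Al2O3 ÷ 101.961 g/mol = 0.23381 mol, giving 0.46762 Al and 0.70143 O.
61.93 wt% SiO2 ÷ 60.083 g/mol = 1.03074 mol, giving 1.03074 Si and 2.06148 O.
Oxygen sums to 2.99874; scaling by 8/2.99874 = 2.66779 puts the formula on 8 O.
Ca: 0.09433 × 2.66779 = 0.252 atoms per formula unit.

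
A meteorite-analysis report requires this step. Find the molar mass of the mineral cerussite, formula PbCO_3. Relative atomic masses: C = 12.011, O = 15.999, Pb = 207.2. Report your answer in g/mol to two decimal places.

Pb: 1 × 207.2 = 207.2000
C: 1 × 12.011 = 12.0110
O: 3 × 15.999 = 47.9970
Summing the contributions gives the formula mass.

267.21 g/mol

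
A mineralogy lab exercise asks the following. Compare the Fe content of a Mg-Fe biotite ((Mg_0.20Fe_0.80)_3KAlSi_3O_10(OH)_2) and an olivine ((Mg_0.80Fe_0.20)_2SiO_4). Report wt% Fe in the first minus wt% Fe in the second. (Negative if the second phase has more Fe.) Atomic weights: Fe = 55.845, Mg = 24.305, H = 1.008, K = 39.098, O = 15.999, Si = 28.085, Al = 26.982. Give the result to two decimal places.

12.62 percentage points

First mineral: 134.028 g Fe in 492.950 g formula = 27.19 wt% Fe.
Second mineral: 22.338 g Fe in 153.307 g formula = 14.57 wt% Fe.
27.19% − 14.57% gives a difference of 12.62 percentage points.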